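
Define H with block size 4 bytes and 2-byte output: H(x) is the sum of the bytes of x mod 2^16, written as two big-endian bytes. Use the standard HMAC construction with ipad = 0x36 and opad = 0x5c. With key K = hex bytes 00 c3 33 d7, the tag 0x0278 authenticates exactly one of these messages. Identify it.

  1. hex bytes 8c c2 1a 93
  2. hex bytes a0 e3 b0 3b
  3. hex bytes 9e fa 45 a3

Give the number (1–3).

Key hex bytes 00 c3 33 d7 is exactly B = 4 bytes: K' = 00 c3 33 d7.
K' ⊕ ipad = 36 f5 05 e1; K' ⊕ opad = 5c 9f 6f 8b.
m1: inner = H(36 f5 05 e1 8c c2 1a 93) = 04 0c; tag = H(5c 9f 6f 8b 04 0c) = 0205
m2: inner = H(36 f5 05 e1 a0 e3 b0 3b) = 04 7f; tag = H(5c 9f 6f 8b 04 7f) = 0278 ← matches
m3: inner = H(36 f5 05 e1 9e fa 45 a3) = 04 91; tag = H(5c 9f 6f 8b 04 91) = 028a

2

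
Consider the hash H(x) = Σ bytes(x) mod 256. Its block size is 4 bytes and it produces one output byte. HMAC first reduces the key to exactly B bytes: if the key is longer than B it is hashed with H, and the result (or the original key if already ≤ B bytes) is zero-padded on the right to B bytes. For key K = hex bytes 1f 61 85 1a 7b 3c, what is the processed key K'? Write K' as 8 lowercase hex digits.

d6000000

|K| = 6 > B = 4, so first hash the key.
H(K): sum = 31+97+133+26+123+60 = 470; mod 256 = 214 → d6.
Zero-pad H(K) = d6 to 4 bytes: K' = d6 00 00 00.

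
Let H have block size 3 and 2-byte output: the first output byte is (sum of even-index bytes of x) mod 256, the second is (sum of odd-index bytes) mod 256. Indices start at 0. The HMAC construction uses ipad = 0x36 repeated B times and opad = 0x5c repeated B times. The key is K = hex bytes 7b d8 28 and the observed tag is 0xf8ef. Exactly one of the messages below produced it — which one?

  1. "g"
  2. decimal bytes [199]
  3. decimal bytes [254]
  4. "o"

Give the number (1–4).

Key hex bytes 7b d8 28 is exactly B = 3 bytes: K' = 7b d8 28.
K' ⊕ ipad = 4d ee 1e; K' ⊕ opad = 27 84 74.
m1: inner = H(4d ee 1e 67) = 6b 55; tag = H(27 84 74 6b 55) = f0ef
m2: inner = H(4d ee 1e c7) = 6b b5; tag = H(27 84 74 6b b5) = 50ef
m3: inner = H(4d ee 1e fe) = 6b ec; tag = H(27 84 74 6b ec) = 87ef
m4: inner = H(4d ee 1e 6f) = 6b 5d; tag = H(27 84 74 6b 5d) = f8ef ← matches

4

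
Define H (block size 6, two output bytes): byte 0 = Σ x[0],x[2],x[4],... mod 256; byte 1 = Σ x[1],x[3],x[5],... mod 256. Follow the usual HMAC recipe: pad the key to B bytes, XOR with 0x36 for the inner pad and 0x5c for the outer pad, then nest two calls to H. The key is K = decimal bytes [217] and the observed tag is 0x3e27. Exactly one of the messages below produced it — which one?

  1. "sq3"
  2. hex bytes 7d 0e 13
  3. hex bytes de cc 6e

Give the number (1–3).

1

Key decimal bytes [217] = d9 is 1 byte ≤ B = 6; zero-pad to 6 bytes: K' = d9 00 00 00 00 00.
K' ⊕ ipad = ef 36 36 36 36 36; K' ⊕ opad = 85 5c 5c 5c 5c 5c.
m1: inner = H(ef 36 36 36 36 36 73 71 33) = 01 13; tag = H(85 5c 5c 5c 5c 5c 01 13) = 3e27 ← matches
m2: inner = H(ef 36 36 36 36 36 7d 0e 13) = eb b0; tag = H(85 5c 5c 5c 5c 5c eb b0) = 28c4
m3: inner = H(ef 36 36 36 36 36 de cc 6e) = a7 6e; tag = H(85 5c 5c 5c 5c 5c a7 6e) = e482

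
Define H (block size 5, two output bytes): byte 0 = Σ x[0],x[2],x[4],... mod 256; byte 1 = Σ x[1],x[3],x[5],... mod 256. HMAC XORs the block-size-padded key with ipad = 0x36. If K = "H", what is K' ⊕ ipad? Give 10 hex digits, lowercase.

Key "H" = 48 is 1 byte ≤ B = 5; zero-pad to 5 bytes: K' = 48 00 00 00 00.
XOR each byte with 0x36: 48⊕36=7e, 00⊕36=36, 00⊕36=36, 00⊕36=36, 00⊕36=36.

7e36363636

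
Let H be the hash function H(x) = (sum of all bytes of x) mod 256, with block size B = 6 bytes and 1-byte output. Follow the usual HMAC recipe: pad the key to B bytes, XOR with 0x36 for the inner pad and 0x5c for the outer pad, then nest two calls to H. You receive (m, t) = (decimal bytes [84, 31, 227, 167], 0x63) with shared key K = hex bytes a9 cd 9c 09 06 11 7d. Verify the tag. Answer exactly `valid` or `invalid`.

valid

Key hex bytes a9 cd 9c 09 06 11 7d is 7 bytes > B = 6, so hash it first: H(key) = af, then zero-pad to 6 bytes: K' = af 00 00 00 00 00.
K' ⊕ ipad = 99 36 36 36 36 36; K' ⊕ opad = f3 5c 5c 5c 5c 5c.
Inner hash: sum = 153+54+54+54+54+54+84+31+227+167 = 932; mod 256 = 164 → a4.
Outer hash (recomputed tag): sum = 243+92+92+92+92+92+164 = 867; mod 256 = 99 → 63.
Recomputed tag = 63; claimed = 63 → match.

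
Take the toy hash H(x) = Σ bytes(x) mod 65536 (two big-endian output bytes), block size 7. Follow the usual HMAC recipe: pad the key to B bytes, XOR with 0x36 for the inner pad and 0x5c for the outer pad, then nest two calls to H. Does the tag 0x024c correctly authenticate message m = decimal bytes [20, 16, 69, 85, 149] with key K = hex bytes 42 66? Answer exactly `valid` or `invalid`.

Key hex bytes 42 66 is 2 bytes ≤ B = 7; zero-pad to 7 bytes: K' = 42 66 00 00 00 00 00.
K' ⊕ ipad = 74 50 36 36 36 36 36; K' ⊕ opad = 1e 3a 5c 5c 5c 5c 5c.
Inner hash: sum = 116+80+54+54+54+54+54+20+16+69+85+149 = 805 → 03 25.
Outer hash (recomputed tag): sum = 30+58+92+92+92+92+92+3+37 = 588 → 02 4c.
Recomputed tag = 024c; claimed = 024c → match.

valid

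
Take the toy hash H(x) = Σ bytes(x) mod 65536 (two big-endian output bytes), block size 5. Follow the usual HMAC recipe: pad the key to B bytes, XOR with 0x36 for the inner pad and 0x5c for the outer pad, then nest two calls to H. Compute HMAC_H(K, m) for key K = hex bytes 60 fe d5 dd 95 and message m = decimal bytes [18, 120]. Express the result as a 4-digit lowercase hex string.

Key hex bytes 60 fe d5 dd 95 is exactly B = 5 bytes: K' = 60 fe d5 dd 95.
K' ⊕ ipad = 56 c8 e3 eb a3.  K' ⊕ opad = 3c a2 89 81 c9.
Inner input = (K'⊕ipad) ∥ m = 56 c8 e3 eb a3 ∥ 12 78.
Inner hash: sum = 86+200+227+235+163+18+120 = 1049 → 04 19.
Outer input = (K'⊕opad) ∥ inner = 3c a2 89 81 c9 ∥ 04 19.
Outer hash (tag): sum = 60+162+137+129+201+4+25 = 718 → 02 ce.

02ce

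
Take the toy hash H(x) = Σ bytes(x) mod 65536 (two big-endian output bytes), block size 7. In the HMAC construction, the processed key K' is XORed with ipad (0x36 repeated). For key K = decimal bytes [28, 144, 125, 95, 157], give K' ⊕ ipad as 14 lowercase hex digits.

2aa64b69ab3636

Key decimal bytes [28, 144, 125, 95, 157] = 1c 90 7d 5f 9d is 5 bytes ≤ B = 7; zero-pad to 7 bytes: K' = 1c 90 7d 5f 9d 00 00.
XOR each byte with 0x36: 1c⊕36=2a, 90⊕36=a6, 7d⊕36=4b, 5f⊕36=69, 9d⊕36=ab, 00⊕36=36, 00⊕36=36.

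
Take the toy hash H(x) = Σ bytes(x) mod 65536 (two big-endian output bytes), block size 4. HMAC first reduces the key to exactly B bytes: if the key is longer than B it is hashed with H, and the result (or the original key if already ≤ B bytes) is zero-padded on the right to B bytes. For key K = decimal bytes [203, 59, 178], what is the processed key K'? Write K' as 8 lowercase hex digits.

cb3bb200

Key decimal bytes [203, 59, 178] = cb 3b b2 is 3 bytes ≤ B = 4; zero-pad to 4 bytes: K' = cb 3b b2 00.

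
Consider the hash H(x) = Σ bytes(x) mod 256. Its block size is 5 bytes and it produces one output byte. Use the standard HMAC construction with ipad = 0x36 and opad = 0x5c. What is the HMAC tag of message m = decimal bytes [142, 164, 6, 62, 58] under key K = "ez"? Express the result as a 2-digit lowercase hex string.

64

Key "ez" = 65 7a is 2 bytes ≤ B = 5; zero-pad to 5 bytes: K' = 65 7a 00 00 00.
K' ⊕ ipad = 53 4c 36 36 36.  K' ⊕ opad = 39 26 5c 5c 5c.
Inner input = (K'⊕ipad) ∥ m = 53 4c 36 36 36 ∥ 8e a4 06 3e 3a.
Inner hash: sum = 83+76+54+54+54+142+164+6+62+58 = 753; mod 256 = 241 → f1.
Outer input = (K'⊕opad) ∥ inner = 39 26 5c 5c 5c ∥ f1.
Outer hash (tag): sum = 57+38+92+92+92+241 = 612; mod 256 = 100 → 64.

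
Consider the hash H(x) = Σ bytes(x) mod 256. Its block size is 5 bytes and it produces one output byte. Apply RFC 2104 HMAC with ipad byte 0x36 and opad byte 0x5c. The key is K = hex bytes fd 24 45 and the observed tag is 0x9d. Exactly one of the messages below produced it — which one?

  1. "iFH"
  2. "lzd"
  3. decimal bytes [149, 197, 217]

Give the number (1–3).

Key hex bytes fd 24 45 is 3 bytes ≤ B = 5; zero-pad to 5 bytes: K' = fd 24 45 00 00.
K' ⊕ ipad = cb 12 73 36 36; K' ⊕ opad = a1 78 19 5c 5c.
m1: inner = H(cb 12 73 36 36 69 46 48) = b3; tag = H(a1 78 19 5c 5c b3) = 9d ← matches
m2: inner = H(cb 12 73 36 36 6c 7a 64) = 06; tag = H(a1 78 19 5c 5c 06) = f0
m3: inner = H(cb 12 73 36 36 95 c5 d9) = ef; tag = H(a1 78 19 5c 5c ef) = d9

1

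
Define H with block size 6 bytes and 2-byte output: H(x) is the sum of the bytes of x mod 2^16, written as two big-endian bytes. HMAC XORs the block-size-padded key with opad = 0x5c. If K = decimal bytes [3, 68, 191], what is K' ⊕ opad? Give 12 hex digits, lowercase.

5f18e35c5c5c

Key decimal bytes [3, 68, 191] = 03 44 bf is 3 bytes ≤ B = 6; zero-pad to 6 bytes: K' = 03 44 bf 00 00 00.
XOR each byte with 0x5c: 03⊕5c=5f, 44⊕5c=18, bf⊕5c=e3, 00⊕5c=5c, 00⊕5c=5c, 00⊕5c=5c.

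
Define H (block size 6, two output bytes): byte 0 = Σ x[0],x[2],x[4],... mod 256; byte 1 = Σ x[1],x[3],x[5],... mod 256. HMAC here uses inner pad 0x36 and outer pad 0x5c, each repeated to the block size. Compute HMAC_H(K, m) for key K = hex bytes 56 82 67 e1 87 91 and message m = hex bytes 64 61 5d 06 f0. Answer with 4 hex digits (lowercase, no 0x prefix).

3301

Key hex bytes 56 82 67 e1 87 91 is exactly B = 6 bytes: K' = 56 82 67 e1 87 91.
K' ⊕ ipad = 60 b4 51 d7 b1 a7.  K' ⊕ opad = 0a de 3b bd db cd.
Inner input = (K'⊕ipad) ∥ m = 60 b4 51 d7 b1 a7 ∥ 64 61 5d 06 f0.
Inner hash: even-index sum = 787 mod 256 = 19; odd-index sum = 665 mod 256 = 153 → 13 99.
Outer input = (K'⊕opad) ∥ inner = 0a de 3b bd db cd ∥ 13 99.
Outer hash (tag): even-index sum = 307 mod 256 = 51; odd-index sum = 769 mod 256 = 1 → 33 01.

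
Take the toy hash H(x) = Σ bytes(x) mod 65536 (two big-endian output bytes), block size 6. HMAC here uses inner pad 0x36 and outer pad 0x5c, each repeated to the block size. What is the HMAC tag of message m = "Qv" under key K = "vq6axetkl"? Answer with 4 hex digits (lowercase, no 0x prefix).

Key "vq6axetkl" = 76 71 36 61 78 65 74 6b 6c is 9 bytes > B = 6, so hash it first: H(key) = 03 a6, then zero-pad to 6 bytes: K' = 03 a6 00 00 00 00.
K' ⊕ ipad = 35 90 36 36 36 36.  K' ⊕ opad = 5f fa 5c 5c 5c 5c.
Inner input = (K'⊕ipad) ∥ m = 35 90 36 36 36 36 ∥ 51 76.
Inner hash: sum = 53+144+54+54+54+54+81+118 = 612 → 02 64.
Outer input = (K'⊕opad) ∥ inner = 5f fa 5c 5c 5c 5c ∥ 02 64.
Outer hash (tag): sum = 95+250+92+92+92+92+2+100 = 815 → 03 2f.

032f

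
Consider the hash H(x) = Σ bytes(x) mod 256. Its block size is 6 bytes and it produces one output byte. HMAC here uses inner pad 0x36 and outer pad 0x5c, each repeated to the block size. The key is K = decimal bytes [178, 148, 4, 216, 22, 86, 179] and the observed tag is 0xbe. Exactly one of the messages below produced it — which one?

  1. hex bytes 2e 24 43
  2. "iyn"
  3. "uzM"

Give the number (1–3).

Key decimal bytes [178, 148, 4, 216, 22, 86, 179] = b2 94 04 d8 16 56 b3 is 7 bytes > B = 6, so hash it first: H(key) = 41, then zero-pad to 6 bytes: K' = 41 00 00 00 00 00.
K' ⊕ ipad = 77 36 36 36 36 36; K' ⊕ opad = 1d 5c 5c 5c 5c 5c.
m1: inner = H(77 36 36 36 36 36 2e 24 43) = 1a; tag = H(1d 5c 5c 5c 5c 5c 1a) = 03
m2: inner = H(77 36 36 36 36 36 69 79 6e) = d5; tag = H(1d 5c 5c 5c 5c 5c d5) = be ← matches
m3: inner = H(77 36 36 36 36 36 75 7a 4d) = c1; tag = H(1d 5c 5c 5c 5c 5c c1) = aa

2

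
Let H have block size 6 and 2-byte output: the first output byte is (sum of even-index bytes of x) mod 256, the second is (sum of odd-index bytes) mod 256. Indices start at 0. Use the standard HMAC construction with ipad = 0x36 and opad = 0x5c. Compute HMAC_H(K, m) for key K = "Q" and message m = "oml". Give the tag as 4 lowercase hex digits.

Key "Q" = 51 is 1 byte ≤ B = 6; zero-pad to 6 bytes: K' = 51 00 00 00 00 00.
K' ⊕ ipad = 67 36 36 36 36 36.  K' ⊕ opad = 0d 5c 5c 5c 5c 5c.
Inner input = (K'⊕ipad) ∥ m = 67 36 36 36 36 36 ∥ 6f 6d 6c.
Inner hash: even-index sum = 430 mod 256 = 174; odd-index sum = 271 mod 256 = 15 → ae 0f.
Outer input = (K'⊕opad) ∥ inner = 0d 5c 5c 5c 5c 5c ∥ ae 0f.
Outer hash (tag): even-index sum = 371 mod 256 = 115; odd-index sum = 291 mod 256 = 35 → 73 23.

7323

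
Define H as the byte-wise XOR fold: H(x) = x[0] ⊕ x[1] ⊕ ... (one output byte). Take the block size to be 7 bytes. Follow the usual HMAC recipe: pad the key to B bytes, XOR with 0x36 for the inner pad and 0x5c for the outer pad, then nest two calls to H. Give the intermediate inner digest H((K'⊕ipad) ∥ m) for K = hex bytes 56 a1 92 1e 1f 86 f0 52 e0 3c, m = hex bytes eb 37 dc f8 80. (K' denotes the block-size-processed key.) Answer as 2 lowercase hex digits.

Key hex bytes 56 a1 92 1e 1f 86 f0 52 e0 3c is 10 bytes > B = 7, so hash it first: H(key) = 9c, then zero-pad to 7 bytes: K' = 9c 00 00 00 00 00 00.
K' ⊕ ipad = aa 36 36 36 36 36 36.
Inner input = aa 36 36 36 36 36 36 ∥ eb 37 dc f8 80.
Inner hash: XOR aa⊕36⊕36⊕36⊕36⊕36⊕36⊕eb⊕37⊕dc⊕f8⊕80 = d2.

d2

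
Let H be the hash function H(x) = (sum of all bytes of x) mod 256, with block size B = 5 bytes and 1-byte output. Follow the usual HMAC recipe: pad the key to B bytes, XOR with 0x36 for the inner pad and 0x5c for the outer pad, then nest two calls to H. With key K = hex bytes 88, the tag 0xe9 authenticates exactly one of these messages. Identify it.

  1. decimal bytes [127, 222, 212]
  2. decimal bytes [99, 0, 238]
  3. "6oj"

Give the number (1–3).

3

Key hex bytes 88 is 1 byte ≤ B = 5; zero-pad to 5 bytes: K' = 88 00 00 00 00.
K' ⊕ ipad = be 36 36 36 36; K' ⊕ opad = d4 5c 5c 5c 5c.
m1: inner = H(be 36 36 36 36 7f de d4) = c7; tag = H(d4 5c 5c 5c 5c c7) = 0b
m2: inner = H(be 36 36 36 36 63 00 ee) = e7; tag = H(d4 5c 5c 5c 5c e7) = 2b
m3: inner = H(be 36 36 36 36 36 6f 6a) = a5; tag = H(d4 5c 5c 5c 5c a5) = e9 ← matches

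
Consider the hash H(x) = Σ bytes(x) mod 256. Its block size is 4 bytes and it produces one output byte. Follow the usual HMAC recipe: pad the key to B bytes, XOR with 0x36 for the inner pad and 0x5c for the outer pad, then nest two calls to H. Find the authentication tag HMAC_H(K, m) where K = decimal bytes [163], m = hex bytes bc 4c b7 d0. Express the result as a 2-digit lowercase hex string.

Key decimal bytes [163] = a3 is 1 byte ≤ B = 4; zero-pad to 4 bytes: K' = a3 00 00 00.
K' ⊕ ipad = 95 36 36 36.  K' ⊕ opad = ff 5c 5c 5c.
Inner input = (K'⊕ipad) ∥ m = 95 36 36 36 ∥ bc 4c b7 d0.
Inner hash: sum = 149+54+54+54+188+76+183+208 = 966; mod 256 = 198 → c6.
Outer input = (K'⊕opad) ∥ inner = ff 5c 5c 5c ∥ c6.
Outer hash (tag): sum = 255+92+92+92+198 = 729; mod 256 = 217 → d9.

d9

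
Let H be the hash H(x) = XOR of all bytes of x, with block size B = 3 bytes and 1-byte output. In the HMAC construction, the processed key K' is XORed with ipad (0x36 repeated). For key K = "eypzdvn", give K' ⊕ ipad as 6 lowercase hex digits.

5c3636

Key "eypzdvn" = 65 79 70 7a 64 76 6e is 7 bytes > B = 3, so hash it first: H(key) = 6a, then zero-pad to 3 bytes: K' = 6a 00 00.
XOR each byte with 0x36: 6a⊕36=5c, 00⊕36=36, 00⊕36=36.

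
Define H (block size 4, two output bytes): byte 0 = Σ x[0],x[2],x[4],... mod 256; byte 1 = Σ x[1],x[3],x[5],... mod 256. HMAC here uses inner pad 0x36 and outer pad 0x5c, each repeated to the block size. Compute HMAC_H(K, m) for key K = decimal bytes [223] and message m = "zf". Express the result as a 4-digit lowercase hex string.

788a

Key decimal bytes [223] = df is 1 byte ≤ B = 4; zero-pad to 4 bytes: K' = df 00 00 00.
K' ⊕ ipad = e9 36 36 36.  K' ⊕ opad = 83 5c 5c 5c.
Inner input = (K'⊕ipad) ∥ m = e9 36 36 36 ∥ 7a 66.
Inner hash: even-index sum = 409 mod 256 = 153; odd-index sum = 210 mod 256 = 210 → 99 d2.
Outer input = (K'⊕opad) ∥ inner = 83 5c 5c 5c ∥ 99 d2.
Outer hash (tag): even-index sum = 376 mod 256 = 120; odd-index sum = 394 mod 256 = 138 → 78 8a.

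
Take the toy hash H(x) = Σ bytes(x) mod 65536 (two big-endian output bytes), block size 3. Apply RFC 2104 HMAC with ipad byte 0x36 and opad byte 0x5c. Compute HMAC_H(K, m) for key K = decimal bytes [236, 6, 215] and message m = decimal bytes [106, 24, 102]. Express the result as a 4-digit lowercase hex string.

026a

Key decimal bytes [236, 6, 215] = ec 06 d7 is exactly B = 3 bytes: K' = ec 06 d7.
K' ⊕ ipad = da 30 e1.  K' ⊕ opad = b0 5a 8b.
Inner input = (K'⊕ipad) ∥ m = da 30 e1 ∥ 6a 18 66.
Inner hash: sum = 218+48+225+106+24+102 = 723 → 02 d3.
Outer input = (K'⊕opad) ∥ inner = b0 5a 8b ∥ 02 d3.
Outer hash (tag): sum = 176+90+139+2+211 = 618 → 02 6a.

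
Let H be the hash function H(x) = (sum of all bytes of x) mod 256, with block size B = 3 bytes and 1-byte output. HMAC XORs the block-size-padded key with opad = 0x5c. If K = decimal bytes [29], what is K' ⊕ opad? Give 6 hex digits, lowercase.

Key decimal bytes [29] = 1d is 1 byte ≤ B = 3; zero-pad to 3 bytes: K' = 1d 00 00.
XOR each byte with 0x5c: 1d⊕5c=41, 00⊕5c=5c, 00⊕5c=5c.

415c5c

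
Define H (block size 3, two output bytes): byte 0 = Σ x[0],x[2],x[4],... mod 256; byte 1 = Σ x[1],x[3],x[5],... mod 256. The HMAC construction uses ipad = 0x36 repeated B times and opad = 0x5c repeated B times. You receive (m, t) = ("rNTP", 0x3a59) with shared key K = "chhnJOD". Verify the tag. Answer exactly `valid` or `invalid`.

Key "chhnJOD" = 63 68 68 6e 4a 4f 44 is 7 bytes > B = 3, so hash it first: H(key) = 59 25, then zero-pad to 3 bytes: K' = 59 25 00.
K' ⊕ ipad = 6f 13 36; K' ⊕ opad = 05 79 5c.
Inner hash: even-index sum = 323 mod 256 = 67; odd-index sum = 217 mod 256 = 217 → 43 d9.
Outer hash (recomputed tag): even-index sum = 314 mod 256 = 58; odd-index sum = 188 mod 256 = 188 → 3a bc.
Recomputed tag = 3abc; claimed = 3a59 → mismatch.

invalid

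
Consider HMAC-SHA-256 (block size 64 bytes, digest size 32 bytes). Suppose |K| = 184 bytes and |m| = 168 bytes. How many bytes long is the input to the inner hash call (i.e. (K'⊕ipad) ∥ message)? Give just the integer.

Key is 184 > 64 bytes, so it is hashed to 32 bytes then zero-padded to 64: |K'| = 64.
Inner input = (K'⊕ipad) ∥ m → 64 + 168 = 232 bytes.

232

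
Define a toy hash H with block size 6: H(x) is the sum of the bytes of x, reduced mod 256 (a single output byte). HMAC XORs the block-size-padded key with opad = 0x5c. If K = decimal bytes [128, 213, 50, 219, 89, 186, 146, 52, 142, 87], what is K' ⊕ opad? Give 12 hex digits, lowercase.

Key decimal bytes [128, 213, 50, 219, 89, 186, 146, 52, 142, 87] = 80 d5 32 db 59 ba 92 34 8e 57 is 10 bytes > B = 6, so hash it first: H(key) = 20, then zero-pad to 6 bytes: K' = 20 00 00 00 00 00.
XOR each byte with 0x5c: 20⊕5c=7c, 00⊕5c=5c, 00⊕5c=5c, 00⊕5c=5c, 00⊕5c=5c, 00⊕5c=5c.

7c5c5c5c5c5c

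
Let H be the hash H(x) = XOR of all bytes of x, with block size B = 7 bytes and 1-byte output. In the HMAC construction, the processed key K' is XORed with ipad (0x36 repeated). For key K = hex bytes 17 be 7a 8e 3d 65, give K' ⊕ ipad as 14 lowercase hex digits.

21884cb80b5336

Key hex bytes 17 be 7a 8e 3d 65 is 6 bytes ≤ B = 7; zero-pad to 7 bytes: K' = 17 be 7a 8e 3d 65 00.
XOR each byte with 0x36: 17⊕36=21, be⊕36=88, 7a⊕36=4c, 8e⊕36=b8, 3d⊕36=0b, 65⊕36=53, 00⊕36=36.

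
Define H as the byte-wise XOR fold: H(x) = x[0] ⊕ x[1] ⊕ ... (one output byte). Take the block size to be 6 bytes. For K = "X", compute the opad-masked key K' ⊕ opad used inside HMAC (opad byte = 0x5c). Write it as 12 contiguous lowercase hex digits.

Key "X" = 58 is 1 byte ≤ B = 6; zero-pad to 6 bytes: K' = 58 00 00 00 00 00.
XOR each byte with 0x5c: 58⊕5c=04, 00⊕5c=5c, 00⊕5c=5c, 00⊕5c=5c, 00⊕5c=5c, 00⊕5c=5c.

045c5c5c5c5c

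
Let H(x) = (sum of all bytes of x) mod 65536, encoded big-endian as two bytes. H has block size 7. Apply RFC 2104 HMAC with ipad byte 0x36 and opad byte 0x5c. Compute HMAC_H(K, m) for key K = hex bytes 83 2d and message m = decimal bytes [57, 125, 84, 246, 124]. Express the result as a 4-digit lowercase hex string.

037a

Key hex bytes 83 2d is 2 bytes ≤ B = 7; zero-pad to 7 bytes: K' = 83 2d 00 00 00 00 00.
K' ⊕ ipad = b5 1b 36 36 36 36 36.  K' ⊕ opad = df 71 5c 5c 5c 5c 5c.
Inner input = (K'⊕ipad) ∥ m = b5 1b 36 36 36 36 36 ∥ 39 7d 54 f6 7c.
Inner hash: sum = 181+27+54+54+54+54+54+57+125+84+246+124 = 1114 → 04 5a.
Outer input = (K'⊕opad) ∥ inner = df 71 5c 5c 5c 5c 5c ∥ 04 5a.
Outer hash (tag): sum = 223+113+92+92+92+92+92+4+90 = 890 → 03 7a.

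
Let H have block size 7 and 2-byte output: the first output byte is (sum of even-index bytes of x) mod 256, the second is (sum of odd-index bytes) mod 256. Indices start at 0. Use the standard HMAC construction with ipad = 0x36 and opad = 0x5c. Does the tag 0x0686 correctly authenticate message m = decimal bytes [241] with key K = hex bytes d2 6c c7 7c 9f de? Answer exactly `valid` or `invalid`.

invalid

Key hex bytes d2 6c c7 7c 9f de is 6 bytes ≤ B = 7; zero-pad to 7 bytes: K' = d2 6c c7 7c 9f de 00.
K' ⊕ ipad = e4 5a f1 4a a9 e8 36; K' ⊕ opad = 8e 30 9b 20 c3 82 5c.
Inner hash: even-index sum = 692 mod 256 = 180; odd-index sum = 637 mod 256 = 125 → b4 7d.
Outer hash (recomputed tag): even-index sum = 709 mod 256 = 197; odd-index sum = 390 mod 256 = 134 → c5 86.
Recomputed tag = c586; claimed = 0686 → mismatch.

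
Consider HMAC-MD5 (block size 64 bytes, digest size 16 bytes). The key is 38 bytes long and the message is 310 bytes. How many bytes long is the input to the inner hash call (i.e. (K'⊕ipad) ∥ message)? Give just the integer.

Key is 38 ≤ 64 bytes, zero-padded: |K'| = 64.
Inner input = (K'⊕ipad) ∥ m → 64 + 310 = 374 bytes.

374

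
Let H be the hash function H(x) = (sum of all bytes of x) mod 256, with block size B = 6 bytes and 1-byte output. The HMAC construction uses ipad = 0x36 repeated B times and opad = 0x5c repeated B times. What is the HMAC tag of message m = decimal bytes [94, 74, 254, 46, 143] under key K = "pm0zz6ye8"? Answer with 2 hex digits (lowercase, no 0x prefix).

c9

Key "pm0zz6ye8" = 70 6d 30 7a 7a 36 79 65 38 is 9 bytes > B = 6, so hash it first: H(key) = 4d, then zero-pad to 6 bytes: K' = 4d 00 00 00 00 00.
K' ⊕ ipad = 7b 36 36 36 36 36.  K' ⊕ opad = 11 5c 5c 5c 5c 5c.
Inner input = (K'⊕ipad) ∥ m = 7b 36 36 36 36 36 ∥ 5e 4a fe 2e 8f.
Inner hash: sum = 123+54+54+54+54+54+94+74+254+46+143 = 1004; mod 256 = 236 → ec.
Outer input = (K'⊕opad) ∥ inner = 11 5c 5c 5c 5c 5c ∥ ec.
Outer hash (tag): sum = 17+92+92+92+92+92+236 = 713; mod 256 = 201 → c9.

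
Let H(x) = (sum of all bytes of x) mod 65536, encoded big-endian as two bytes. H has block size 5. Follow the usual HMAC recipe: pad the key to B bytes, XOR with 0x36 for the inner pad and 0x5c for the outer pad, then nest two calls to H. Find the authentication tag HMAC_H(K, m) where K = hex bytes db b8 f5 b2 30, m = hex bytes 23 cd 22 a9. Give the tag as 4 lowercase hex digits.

03f5

Key hex bytes db b8 f5 b2 30 is exactly B = 5 bytes: K' = db b8 f5 b2 30.
K' ⊕ ipad = ed 8e c3 84 06.  K' ⊕ opad = 87 e4 a9 ee 6c.
Inner input = (K'⊕ipad) ∥ m = ed 8e c3 84 06 ∥ 23 cd 22 a9.
Inner hash: sum = 237+142+195+132+6+35+205+34+169 = 1155 → 04 83.
Outer input = (K'⊕opad) ∥ inner = 87 e4 a9 ee 6c ∥ 04 83.
Outer hash (tag): sum = 135+228+169+238+108+4+131 = 1013 → 03 f5.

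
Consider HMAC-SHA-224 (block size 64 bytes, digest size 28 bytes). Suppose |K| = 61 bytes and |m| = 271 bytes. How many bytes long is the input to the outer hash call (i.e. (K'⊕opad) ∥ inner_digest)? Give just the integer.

Key is 61 ≤ 64 bytes, zero-padded: |K'| = 64.
Outer input = (K'⊕opad) ∥ H(inner) → 64 + 28 = 92 bytes.

92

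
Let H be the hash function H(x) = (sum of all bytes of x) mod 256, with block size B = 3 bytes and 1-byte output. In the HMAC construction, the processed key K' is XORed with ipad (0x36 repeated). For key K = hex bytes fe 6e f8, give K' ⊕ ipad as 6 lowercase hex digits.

Key hex bytes fe 6e f8 is exactly B = 3 bytes: K' = fe 6e f8.
XOR each byte with 0x36: fe⊕36=c8, 6e⊕36=58, f8⊕36=ce.

c858ce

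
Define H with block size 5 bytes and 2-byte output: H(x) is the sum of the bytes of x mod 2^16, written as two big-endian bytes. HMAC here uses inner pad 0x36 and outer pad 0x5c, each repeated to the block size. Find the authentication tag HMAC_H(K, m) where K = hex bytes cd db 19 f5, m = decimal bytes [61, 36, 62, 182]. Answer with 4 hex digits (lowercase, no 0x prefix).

02cb

Key hex bytes cd db 19 f5 is 4 bytes ≤ B = 5; zero-pad to 5 bytes: K' = cd db 19 f5 00.
K' ⊕ ipad = fb ed 2f c3 36.  K' ⊕ opad = 91 87 45 a9 5c.
Inner input = (K'⊕ipad) ∥ m = fb ed 2f c3 36 ∥ 3d 24 3e b6.
Inner hash: sum = 251+237+47+195+54+61+36+62+182 = 1125 → 04 65.
Outer input = (K'⊕opad) ∥ inner = 91 87 45 a9 5c ∥ 04 65.
Outer hash (tag): sum = 145+135+69+169+92+4+101 = 715 → 02 cb.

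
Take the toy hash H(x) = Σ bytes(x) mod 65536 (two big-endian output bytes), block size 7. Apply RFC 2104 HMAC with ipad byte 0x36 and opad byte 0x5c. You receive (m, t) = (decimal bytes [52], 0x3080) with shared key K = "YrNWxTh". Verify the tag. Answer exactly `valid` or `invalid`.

invalid

Key "YrNWxTh" = 59 72 4e 57 78 54 68 is exactly B = 7 bytes: K' = 59 72 4e 57 78 54 68.
K' ⊕ ipad = 6f 44 78 61 4e 62 5e; K' ⊕ opad = 05 2e 12 0b 24 08 34.
Inner hash: sum = 111+68+120+97+78+98+94+52 = 718 → 02 ce.
Outer hash (recomputed tag): sum = 5+46+18+11+36+8+52+2+206 = 384 → 01 80.
Recomputed tag = 0180; claimed = 3080 → mismatch.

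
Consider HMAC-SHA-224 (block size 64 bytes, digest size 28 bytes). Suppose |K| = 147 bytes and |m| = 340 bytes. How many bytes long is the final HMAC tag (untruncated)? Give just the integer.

28

The tag is one SHA-224 digest: 28 bytes.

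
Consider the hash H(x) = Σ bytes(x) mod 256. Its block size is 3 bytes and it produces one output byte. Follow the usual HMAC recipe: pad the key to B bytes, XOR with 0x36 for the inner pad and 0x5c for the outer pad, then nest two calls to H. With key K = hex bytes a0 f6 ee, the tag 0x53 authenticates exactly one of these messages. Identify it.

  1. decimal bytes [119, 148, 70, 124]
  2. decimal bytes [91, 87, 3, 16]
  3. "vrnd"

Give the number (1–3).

1

Key hex bytes a0 f6 ee is exactly B = 3 bytes: K' = a0 f6 ee.
K' ⊕ ipad = 96 c0 d8; K' ⊕ opad = fc aa b2.
m1: inner = H(96 c0 d8 77 94 46 7c) = fb; tag = H(fc aa b2 fb) = 53 ← matches
m2: inner = H(96 c0 d8 5b 57 03 10) = f3; tag = H(fc aa b2 f3) = 4b
m3: inner = H(96 c0 d8 76 72 6e 64) = e8; tag = H(fc aa b2 e8) = 40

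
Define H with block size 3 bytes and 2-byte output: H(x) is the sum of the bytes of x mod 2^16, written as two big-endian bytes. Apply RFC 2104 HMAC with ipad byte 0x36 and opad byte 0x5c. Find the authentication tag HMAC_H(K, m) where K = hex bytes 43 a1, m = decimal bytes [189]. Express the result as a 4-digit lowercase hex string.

0278

Key hex bytes 43 a1 is 2 bytes ≤ B = 3; zero-pad to 3 bytes: K' = 43 a1 00.
K' ⊕ ipad = 75 97 36.  K' ⊕ opad = 1f fd 5c.
Inner input = (K'⊕ipad) ∥ m = 75 97 36 ∥ bd.
Inner hash: sum = 117+151+54+189 = 511 → 01 ff.
Outer input = (K'⊕opad) ∥ inner = 1f fd 5c ∥ 01 ff.
Outer hash (tag): sum = 31+253+92+1+255 = 632 → 02 78.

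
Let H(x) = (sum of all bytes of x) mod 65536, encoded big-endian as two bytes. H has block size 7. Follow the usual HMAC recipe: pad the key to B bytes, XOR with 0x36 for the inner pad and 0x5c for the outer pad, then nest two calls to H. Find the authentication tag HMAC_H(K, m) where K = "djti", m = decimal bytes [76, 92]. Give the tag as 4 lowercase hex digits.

027a

Key "djti" = 64 6a 74 69 is 4 bytes ≤ B = 7; zero-pad to 7 bytes: K' = 64 6a 74 69 00 00 00.
K' ⊕ ipad = 52 5c 42 5f 36 36 36.  K' ⊕ opad = 38 36 28 35 5c 5c 5c.
Inner input = (K'⊕ipad) ∥ m = 52 5c 42 5f 36 36 36 ∥ 4c 5c.
Inner hash: sum = 82+92+66+95+54+54+54+76+92 = 665 → 02 99.
Outer input = (K'⊕opad) ∥ inner = 38 36 28 35 5c 5c 5c ∥ 02 99.
Outer hash (tag): sum = 56+54+40+53+92+92+92+2+153 = 634 → 02 7a.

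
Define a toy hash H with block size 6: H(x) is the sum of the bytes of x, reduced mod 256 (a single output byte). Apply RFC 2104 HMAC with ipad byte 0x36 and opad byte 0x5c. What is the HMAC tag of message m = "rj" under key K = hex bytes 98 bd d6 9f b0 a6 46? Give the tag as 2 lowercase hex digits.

Key hex bytes 98 bd d6 9f b0 a6 46 is 7 bytes > B = 6, so hash it first: H(key) = 66, then zero-pad to 6 bytes: K' = 66 00 00 00 00 00.
K' ⊕ ipad = 50 36 36 36 36 36.  K' ⊕ opad = 3a 5c 5c 5c 5c 5c.
Inner input = (K'⊕ipad) ∥ m = 50 36 36 36 36 36 ∥ 72 6a.
Inner hash: sum = 80+54+54+54+54+54+114+106 = 570; mod 256 = 58 → 3a.
Outer input = (K'⊕opad) ∥ inner = 3a 5c 5c 5c 5c 5c ∥ 3a.
Outer hash (tag): sum = 58+92+92+92+92+92+58 = 576; mod 256 = 64 → 40.

40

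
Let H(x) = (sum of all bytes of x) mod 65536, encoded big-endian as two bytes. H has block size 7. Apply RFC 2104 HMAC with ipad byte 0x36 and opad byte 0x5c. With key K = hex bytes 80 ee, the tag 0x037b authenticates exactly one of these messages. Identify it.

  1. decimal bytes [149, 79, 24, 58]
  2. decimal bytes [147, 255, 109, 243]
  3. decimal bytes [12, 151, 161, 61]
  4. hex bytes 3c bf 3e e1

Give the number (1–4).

Key hex bytes 80 ee is 2 bytes ≤ B = 7; zero-pad to 7 bytes: K' = 80 ee 00 00 00 00 00.
K' ⊕ ipad = b6 d8 36 36 36 36 36; K' ⊕ opad = dc b2 5c 5c 5c 5c 5c.
m1: inner = H(b6 d8 36 36 36 36 36 95 4f 18 3a) = 03 d2; tag = H(dc b2 5c 5c 5c 5c 5c 03 d2) = 042f
m2: inner = H(b6 d8 36 36 36 36 36 93 ff 6d f3) = 05 8e; tag = H(dc b2 5c 5c 5c 5c 5c 05 8e) = 03ed
m3: inner = H(b6 d8 36 36 36 36 36 0c 97 a1 3d) = 04 1d; tag = H(dc b2 5c 5c 5c 5c 5c 04 1d) = 037b ← matches
m4: inner = H(b6 d8 36 36 36 36 36 3c bf 3e e1) = 04 b6; tag = H(dc b2 5c 5c 5c 5c 5c 04 b6) = 0414

3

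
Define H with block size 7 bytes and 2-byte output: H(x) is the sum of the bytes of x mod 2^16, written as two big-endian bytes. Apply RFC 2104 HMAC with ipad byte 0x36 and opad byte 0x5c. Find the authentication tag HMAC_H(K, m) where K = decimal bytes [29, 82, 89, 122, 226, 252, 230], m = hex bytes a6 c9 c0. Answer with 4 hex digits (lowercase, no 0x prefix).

037e

Key decimal bytes [29, 82, 89, 122, 226, 252, 230] = 1d 52 59 7a e2 fc e6 is exactly B = 7 bytes: K' = 1d 52 59 7a e2 fc e6.
K' ⊕ ipad = 2b 64 6f 4c d4 ca d0.  K' ⊕ opad = 41 0e 05 26 be a0 ba.
Inner input = (K'⊕ipad) ∥ m = 2b 64 6f 4c d4 ca d0 ∥ a6 c9 c0.
Inner hash: sum = 43+100+111+76+212+202+208+166+201+192 = 1511 → 05 e7.
Outer input = (K'⊕opad) ∥ inner = 41 0e 05 26 be a0 ba ∥ 05 e7.
Outer hash (tag): sum = 65+14+5+38+190+160+186+5+231 = 894 → 03 7e.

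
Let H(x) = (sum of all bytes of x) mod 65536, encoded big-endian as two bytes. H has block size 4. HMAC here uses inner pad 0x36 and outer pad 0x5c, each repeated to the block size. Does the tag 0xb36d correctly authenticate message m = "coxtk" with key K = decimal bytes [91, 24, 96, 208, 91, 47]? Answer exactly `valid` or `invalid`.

Key decimal bytes [91, 24, 96, 208, 91, 47] = 5b 18 60 d0 5b 2f is 6 bytes > B = 4, so hash it first: H(key) = 02 2d, then zero-pad to 4 bytes: K' = 02 2d 00 00.
K' ⊕ ipad = 34 1b 36 36; K' ⊕ opad = 5e 71 5c 5c.
Inner hash: sum = 52+27+54+54+99+111+120+116+107 = 740 → 02 e4.
Outer hash (recomputed tag): sum = 94+113+92+92+2+228 = 621 → 02 6d.
Recomputed tag = 026d; claimed = b36d → mismatch.

invalid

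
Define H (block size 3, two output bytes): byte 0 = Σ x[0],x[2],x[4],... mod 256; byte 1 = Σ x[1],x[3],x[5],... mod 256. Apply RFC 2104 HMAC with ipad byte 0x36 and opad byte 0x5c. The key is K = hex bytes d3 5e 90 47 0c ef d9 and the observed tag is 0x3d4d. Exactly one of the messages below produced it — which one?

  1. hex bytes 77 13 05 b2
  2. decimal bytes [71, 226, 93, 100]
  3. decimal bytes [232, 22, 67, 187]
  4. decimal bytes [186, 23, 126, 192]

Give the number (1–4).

Key hex bytes d3 5e 90 47 0c ef d9 is 7 bytes > B = 3, so hash it first: H(key) = 48 94, then zero-pad to 3 bytes: K' = 48 94 00.
K' ⊕ ipad = 7e a2 36; K' ⊕ opad = 14 c8 5c.
m1: inner = H(7e a2 36 77 13 05 b2) = 79 1e; tag = H(14 c8 5c 79 1e) = 8e41
m2: inner = H(7e a2 36 47 e2 5d 64) = fa 46; tag = H(14 c8 5c fa 46) = b6c2
m3: inner = H(7e a2 36 e8 16 43 bb) = 85 cd; tag = H(14 c8 5c 85 cd) = 3d4d ← matches
m4: inner = H(7e a2 36 ba 17 7e c0) = 8b da; tag = H(14 c8 5c 8b da) = 4a53

3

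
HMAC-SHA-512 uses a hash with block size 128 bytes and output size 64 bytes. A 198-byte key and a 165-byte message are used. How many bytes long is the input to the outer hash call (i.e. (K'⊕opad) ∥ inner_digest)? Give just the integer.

Key is 198 > 128 bytes, so it is hashed to 64 bytes then zero-padded to 128: |K'| = 128.
Outer input = (K'⊕opad) ∥ H(inner) → 128 + 64 = 192 bytes.

192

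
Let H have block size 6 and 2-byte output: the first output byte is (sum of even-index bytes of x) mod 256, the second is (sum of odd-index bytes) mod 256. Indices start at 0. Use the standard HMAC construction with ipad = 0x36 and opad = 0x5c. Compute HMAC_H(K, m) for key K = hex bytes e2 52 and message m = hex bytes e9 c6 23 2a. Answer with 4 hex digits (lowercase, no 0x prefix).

Key hex bytes e2 52 is 2 bytes ≤ B = 6; zero-pad to 6 bytes: K' = e2 52 00 00 00 00.
K' ⊕ ipad = d4 64 36 36 36 36.  K' ⊕ opad = be 0e 5c 5c 5c 5c.
Inner input = (K'⊕ipad) ∥ m = d4 64 36 36 36 36 ∥ e9 c6 23 2a.
Inner hash: even-index sum = 588 mod 256 = 76; odd-index sum = 448 mod 256 = 192 → 4c c0.
Outer input = (K'⊕opad) ∥ inner = be 0e 5c 5c 5c 5c ∥ 4c c0.
Outer hash (tag): even-index sum = 450 mod 256 = 194; odd-index sum = 390 mod 256 = 134 → c2 86.

c286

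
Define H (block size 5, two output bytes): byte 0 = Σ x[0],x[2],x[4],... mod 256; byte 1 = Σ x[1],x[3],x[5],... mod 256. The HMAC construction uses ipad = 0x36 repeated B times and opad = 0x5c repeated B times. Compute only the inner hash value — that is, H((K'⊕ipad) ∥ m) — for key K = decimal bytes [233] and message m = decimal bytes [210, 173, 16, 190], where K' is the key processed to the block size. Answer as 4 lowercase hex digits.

b64e

Key decimal bytes [233] = e9 is 1 byte ≤ B = 5; zero-pad to 5 bytes: K' = e9 00 00 00 00.
K' ⊕ ipad = df 36 36 36 36.
Inner input = df 36 36 36 36 ∥ d2 ad 10 be.
Inner hash: even-index sum = 694 mod 256 = 182; odd-index sum = 334 mod 256 = 78 → b6 4e.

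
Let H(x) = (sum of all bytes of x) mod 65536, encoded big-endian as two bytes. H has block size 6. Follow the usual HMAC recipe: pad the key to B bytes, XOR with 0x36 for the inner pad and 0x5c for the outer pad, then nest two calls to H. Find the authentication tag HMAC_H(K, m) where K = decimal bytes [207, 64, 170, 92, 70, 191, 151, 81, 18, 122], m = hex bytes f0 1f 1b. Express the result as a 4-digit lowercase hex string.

0388

Key decimal bytes [207, 64, 170, 92, 70, 191, 151, 81, 18, 122] = cf 40 aa 5c 46 bf 97 51 12 7a is 10 bytes > B = 6, so hash it first: H(key) = 04 8e, then zero-pad to 6 bytes: K' = 04 8e 00 00 00 00.
K' ⊕ ipad = 32 b8 36 36 36 36.  K' ⊕ opad = 58 d2 5c 5c 5c 5c.
Inner input = (K'⊕ipad) ∥ m = 32 b8 36 36 36 36 ∥ f0 1f 1b.
Inner hash: sum = 50+184+54+54+54+54+240+31+27 = 748 → 02 ec.
Outer input = (K'⊕opad) ∥ inner = 58 d2 5c 5c 5c 5c ∥ 02 ec.
Outer hash (tag): sum = 88+210+92+92+92+92+2+236 = 904 → 03 88.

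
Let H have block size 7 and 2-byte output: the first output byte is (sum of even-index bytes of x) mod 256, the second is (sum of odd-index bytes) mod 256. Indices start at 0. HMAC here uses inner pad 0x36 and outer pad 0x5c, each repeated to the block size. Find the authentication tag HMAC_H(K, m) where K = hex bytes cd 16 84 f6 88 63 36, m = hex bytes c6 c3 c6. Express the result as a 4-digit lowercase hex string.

Key hex bytes cd 16 84 f6 88 63 36 is exactly B = 7 bytes: K' = cd 16 84 f6 88 63 36.
K' ⊕ ipad = fb 20 b2 c0 be 55 00.  K' ⊕ opad = 91 4a d8 aa d4 3f 6a.
Inner input = (K'⊕ipad) ∥ m = fb 20 b2 c0 be 55 00 ∥ c6 c3 c6.
Inner hash: even-index sum = 814 mod 256 = 46; odd-index sum = 705 mod 256 = 193 → 2e c1.
Outer input = (K'⊕opad) ∥ inner = 91 4a d8 aa d4 3f 6a ∥ 2e c1.
Outer hash (tag): even-index sum = 872 mod 256 = 104; odd-index sum = 353 mod 256 = 97 → 68 61.

6861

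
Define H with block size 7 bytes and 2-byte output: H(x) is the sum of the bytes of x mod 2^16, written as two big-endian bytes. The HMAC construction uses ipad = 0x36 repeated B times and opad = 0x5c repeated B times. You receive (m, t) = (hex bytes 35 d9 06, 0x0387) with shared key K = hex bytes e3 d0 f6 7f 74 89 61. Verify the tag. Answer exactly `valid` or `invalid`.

Key hex bytes e3 d0 f6 7f 74 89 61 is exactly B = 7 bytes: K' = e3 d0 f6 7f 74 89 61.
K' ⊕ ipad = d5 e6 c0 49 42 bf 57; K' ⊕ opad = bf 8c aa 23 28 d5 3d.
Inner hash: sum = 213+230+192+73+66+191+87+53+217+6 = 1328 → 05 30.
Outer hash (recomputed tag): sum = 191+140+170+35+40+213+61+5+48 = 903 → 03 87.
Recomputed tag = 0387; claimed = 0387 → match.

valid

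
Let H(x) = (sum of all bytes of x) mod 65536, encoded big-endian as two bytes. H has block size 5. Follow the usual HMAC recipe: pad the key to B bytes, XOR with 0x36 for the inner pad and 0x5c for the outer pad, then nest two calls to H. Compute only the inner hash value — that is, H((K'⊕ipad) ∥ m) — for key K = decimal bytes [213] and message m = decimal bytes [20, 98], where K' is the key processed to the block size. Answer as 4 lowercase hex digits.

Key decimal bytes [213] = d5 is 1 byte ≤ B = 5; zero-pad to 5 bytes: K' = d5 00 00 00 00.
K' ⊕ ipad = e3 36 36 36 36.
Inner input = e3 36 36 36 36 ∥ 14 62.
Inner hash: sum = 227+54+54+54+54+20+98 = 561 → 02 31.

0231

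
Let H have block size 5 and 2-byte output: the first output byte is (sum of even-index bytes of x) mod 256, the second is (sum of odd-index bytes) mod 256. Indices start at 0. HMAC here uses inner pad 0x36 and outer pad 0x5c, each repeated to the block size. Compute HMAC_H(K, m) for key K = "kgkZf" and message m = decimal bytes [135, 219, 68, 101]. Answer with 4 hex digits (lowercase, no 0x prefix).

308b

Key "kgkZf" = 6b 67 6b 5a 66 is exactly B = 5 bytes: K' = 6b 67 6b 5a 66.
K' ⊕ ipad = 5d 51 5d 6c 50.  K' ⊕ opad = 37 3b 37 06 3a.
Inner input = (K'⊕ipad) ∥ m = 5d 51 5d 6c 50 ∥ 87 db 44 65.
Inner hash: even-index sum = 586 mod 256 = 74; odd-index sum = 392 mod 256 = 136 → 4a 88.
Outer input = (K'⊕opad) ∥ inner = 37 3b 37 06 3a ∥ 4a 88.
Outer hash (tag): even-index sum = 304 mod 256 = 48; odd-index sum = 139 mod 256 = 139 → 30 8b.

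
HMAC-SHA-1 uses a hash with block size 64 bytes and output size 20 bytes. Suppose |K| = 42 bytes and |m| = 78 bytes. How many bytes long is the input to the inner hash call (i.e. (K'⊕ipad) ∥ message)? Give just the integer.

142

Key is 42 ≤ 64 bytes, zero-padded: |K'| = 64.
Inner input = (K'⊕ipad) ∥ m → 64 + 78 = 142 bytes.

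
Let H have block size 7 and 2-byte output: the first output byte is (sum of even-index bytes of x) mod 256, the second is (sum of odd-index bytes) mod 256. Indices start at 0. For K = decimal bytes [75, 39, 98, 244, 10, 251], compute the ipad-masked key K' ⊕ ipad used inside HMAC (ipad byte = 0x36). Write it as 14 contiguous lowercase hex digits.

7d1154c23ccd36

Key decimal bytes [75, 39, 98, 244, 10, 251] = 4b 27 62 f4 0a fb is 6 bytes ≤ B = 7; zero-pad to 7 bytes: K' = 4b 27 62 f4 0a fb 00.
XOR each byte with 0x36: 4b⊕36=7d, 27⊕36=11, 62⊕36=54, f4⊕36=c2, 0a⊕36=3c, fb⊕36=cd, 00⊕36=36.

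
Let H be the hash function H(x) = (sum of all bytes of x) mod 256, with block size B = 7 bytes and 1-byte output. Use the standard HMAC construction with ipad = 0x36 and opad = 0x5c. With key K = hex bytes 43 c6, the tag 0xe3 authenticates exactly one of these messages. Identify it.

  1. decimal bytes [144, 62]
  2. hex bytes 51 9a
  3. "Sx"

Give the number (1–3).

Key hex bytes 43 c6 is 2 bytes ≤ B = 7; zero-pad to 7 bytes: K' = 43 c6 00 00 00 00 00.
K' ⊕ ipad = 75 f0 36 36 36 36 36; K' ⊕ opad = 1f 9a 5c 5c 5c 5c 5c.
m1: inner = H(75 f0 36 36 36 36 36 90 3e) = 41; tag = H(1f 9a 5c 5c 5c 5c 5c 41) = c6
m2: inner = H(75 f0 36 36 36 36 36 51 9a) = 5e; tag = H(1f 9a 5c 5c 5c 5c 5c 5e) = e3 ← matches
m3: inner = H(75 f0 36 36 36 36 36 53 78) = 3e; tag = H(1f 9a 5c 5c 5c 5c 5c 3e) = c3

2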